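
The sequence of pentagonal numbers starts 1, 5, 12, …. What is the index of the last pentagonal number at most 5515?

Solve n(3n−1)/2 ≤ 5515 for integer n.
n = 60 gives 5370 ≤ 5515, while n = 61 gives 5551 > 5515; so the answer is index 60.

60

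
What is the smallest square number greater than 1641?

1681

Solve n² > 1641 for integer n.
The largest n with value ≤ 1641 is 40 (since 1600 ≤ 1641 < 1681), so the first above is n = 41, value 1681.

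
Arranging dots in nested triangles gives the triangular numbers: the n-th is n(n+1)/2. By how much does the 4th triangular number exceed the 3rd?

4

Consecutive triangular numbers differ by n: T_{4} − T_{3} = 4.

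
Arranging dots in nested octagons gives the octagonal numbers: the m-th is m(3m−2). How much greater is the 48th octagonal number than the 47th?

Consecutive octagonal numbers differ by 6n − 5: here 6·48 − 5 = 283.

283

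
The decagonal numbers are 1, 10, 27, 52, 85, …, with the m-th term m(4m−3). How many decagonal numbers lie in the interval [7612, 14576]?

17

The n-th decagonal number is n(4n−3).
Smallest index with value ≥ 7612: n = 44 (giving 7612).
Largest index with value ≤ 14576: n = 60 (giving 14220).
Indices 44 through 60: 17 terms.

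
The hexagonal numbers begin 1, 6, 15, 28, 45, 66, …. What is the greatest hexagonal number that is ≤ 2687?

Solve n(2n−1) ≤ 2687 for integer n.
n = 36 gives 2556 ≤ 2687, while n = 37 gives 2701 > 2687; so the answer is 2556.

2556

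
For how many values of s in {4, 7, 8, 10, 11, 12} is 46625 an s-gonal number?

1

s = 4: P(4, 215) = 46225 and P(4, 216) = 46656; 46625 is not s-gonal.
s = 7: P(7, 136) = 46036 and P(7, 137) = 46717; 46625 is not s-gonal.
s = 8: P(8, 125) = 46625. ✓
s = 10: P(10, 108) = 46332 and P(10, 109) = 47197; 46625 is not s-gonal.
s = 11: P(11, 102) = 46461 and P(11, 103) = 47380; 46625 is not s-gonal.
s = 12: P(12, 96) = 45696 and P(12, 97) = 46657; 46625 is not s-gonal.
Hits: s ∈ {8} → 1.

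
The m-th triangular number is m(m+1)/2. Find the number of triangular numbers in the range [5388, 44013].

The n-th triangular number is n(n+1)/2.
Smallest index with value ≥ 5388: n = 104 (giving 5460).
Largest index with value ≤ 44013: n = 296 (giving 43956).
Indices 104 through 296: 193 terms.

193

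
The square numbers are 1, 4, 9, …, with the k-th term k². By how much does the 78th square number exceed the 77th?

155

n² − (n−1)² = 2n − 1, so 78² − 77² = 2·78 − 1 = 155.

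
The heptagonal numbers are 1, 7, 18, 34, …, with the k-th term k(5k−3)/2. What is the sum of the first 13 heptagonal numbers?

1911

Σ i(5i−3)/2 = (5Σi² − 3Σi) / 2 over i = 1..13.
Σi = 91 and Σi² = 819.
(5·819 − 3·91) / 2 = 3822/2 = 1911.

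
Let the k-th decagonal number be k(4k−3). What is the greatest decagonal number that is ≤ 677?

Solve n(4n−3) ≤ 677 for integer n.
n = 13 gives 637 ≤ 677, while n = 14 gives 742 > 677; so the answer is 637.

637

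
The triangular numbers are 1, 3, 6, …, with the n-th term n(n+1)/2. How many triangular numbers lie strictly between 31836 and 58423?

90

The n-th triangular number is n(n+1)/2.
Smallest index with value > 31836: n = 252 (giving 31878).
Largest index with value < 58423: n = 341 (giving 58311).
Indices 252 through 341: 90 terms.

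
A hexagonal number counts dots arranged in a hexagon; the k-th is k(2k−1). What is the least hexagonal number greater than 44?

45

Solve n(2n−1) > 44 for integer n.
The largest n with value ≤ 44 is 4 (since 28 ≤ 44 < 45), so the first above is n = 5, value 45.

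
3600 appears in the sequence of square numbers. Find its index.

60

We need n² = 3600, so n = √3600 = 60.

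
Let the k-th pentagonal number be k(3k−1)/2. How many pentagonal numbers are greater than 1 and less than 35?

3

The n-th pentagonal number is n(3n−1)/2.
Smallest index with value > 1: n = 2 (giving 5).
Largest index with value < 35: n = 4 (giving 22).
Indices 2 through 4: 3 terms.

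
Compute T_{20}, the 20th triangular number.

210

The 20th triangular number is n(n+1)/2 with n = 20.
20·21/2 = 420/2 = 210.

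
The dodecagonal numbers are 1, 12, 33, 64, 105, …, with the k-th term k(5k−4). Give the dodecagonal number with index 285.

The 285th dodecagonal number is n(5n−4) with n = 285.
285·(5·285 − 4) = 285·1421 = 404985.

404985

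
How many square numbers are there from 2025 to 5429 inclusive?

The n-th square number is n².
Smallest index with value ≥ 2025: n = 45 (giving 2025).
Largest index with value ≤ 5429: n = 73 (giving 5329).
Indices 45 through 73: 29 terms.

29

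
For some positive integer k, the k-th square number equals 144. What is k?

We need n² = 144, so n = √144 = 12.

12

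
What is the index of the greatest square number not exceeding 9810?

Solve n² ≤ 9810 for integer n.
n = 99 gives 9801 ≤ 9810, while n = 100 gives 10000 > 9810; so the answer is index 99.

99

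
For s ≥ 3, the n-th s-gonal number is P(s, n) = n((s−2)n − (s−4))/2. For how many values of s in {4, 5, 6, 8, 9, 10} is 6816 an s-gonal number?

1

s = 4: P(4, 82) = 6724 and P(4, 83) = 6889; 6816 is not s-gonal.
s = 5: P(5, 67) = 6700 and P(5, 68) = 6902; 6816 is not s-gonal.
s = 6: P(6, 58) = 6670 and P(6, 59) = 6903; 6816 is not s-gonal.
s = 8: P(8, 48) = 6816. ✓
s = 9: P(9, 44) = 6666 and P(9, 45) = 6975; 6816 is not s-gonal.
s = 10: P(10, 41) = 6601 and P(10, 42) = 6930; 6816 is not s-gonal.
Hits: s ∈ {8} → 1.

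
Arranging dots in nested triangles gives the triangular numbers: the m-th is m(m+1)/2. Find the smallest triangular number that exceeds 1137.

1176

Solve n(n+1)/2 > 1137 for integer n.
The largest n with value ≤ 1137 is 47 (since 1128 ≤ 1137 < 1176), so the first above is n = 48, value 1176.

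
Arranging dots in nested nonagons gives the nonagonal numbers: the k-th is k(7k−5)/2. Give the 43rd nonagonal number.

6364

43·(7·43 − 5)/2 = 43·296/2 = 43·148 = 6364.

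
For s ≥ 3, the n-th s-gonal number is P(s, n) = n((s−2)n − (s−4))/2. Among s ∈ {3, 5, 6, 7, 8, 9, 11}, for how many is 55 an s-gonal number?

2

s = 3: P(3, 10) = 55. ✓
s = 5: P(5, 6) = 51 and P(5, 7) = 70; 55 is not s-gonal.
s = 6: P(6, 5) = 45 and P(6, 6) = 66; 55 is not s-gonal.
s = 7: P(7, 5) = 55. ✓
s = 8: P(8, 4) = 40 and P(8, 5) = 65; 55 is not s-gonal.
s = 9: P(9, 4) = 46 and P(9, 5) = 75; 55 is not s-gonal.
s = 11: P(11, 3) = 30 and P(11, 4) = 58; 55 is not s-gonal.
Hits: s ∈ {3, 7} → 2.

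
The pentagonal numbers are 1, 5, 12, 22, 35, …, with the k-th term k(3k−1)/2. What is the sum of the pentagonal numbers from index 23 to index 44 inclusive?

37994

Σ i(3i−1)/2 = (3Σi² − Σi) / 2 over i = 23..44.
Σi = 990 − 253 = 737 and Σi² = 29370 − 3795 = 25575.
(3·25575 − 1·737) / 2 = 75988/2 = 37994.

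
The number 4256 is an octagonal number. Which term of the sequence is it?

38

Set n(3n−2) = 4256, giving 3n² − 2n − 4256 = 0.
The discriminant is 4 + 12·4256 = 51076, and √51076 = 226.
So n = (2 + 226) / 6 = 228/6 = 38.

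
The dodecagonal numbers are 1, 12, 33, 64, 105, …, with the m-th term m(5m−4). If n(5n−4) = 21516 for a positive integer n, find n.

66

Set n(5n−4) = 21516, giving 5n² − 4n − 21516 = 0.
So n = (4 + 656) / 10 = 660/10 = 66.
Check: 66·(5·66 − 4) = 21516. ✓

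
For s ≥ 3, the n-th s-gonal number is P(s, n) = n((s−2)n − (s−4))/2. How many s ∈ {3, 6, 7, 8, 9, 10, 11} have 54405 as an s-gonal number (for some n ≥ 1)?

2

s = 3: P(3, 329) = 54285 and P(3, 330) = 54615; 54405 is not s-gonal.
s = 6: P(6, 165) = 54285 and P(6, 166) = 54946; 54405 is not s-gonal.
s = 7: P(7, 147) = 53802 and P(7, 148) = 54538; 54405 is not s-gonal.
s = 8: P(8, 135) = 54405. ✓
s = 9: P(9, 125) = 54375 and P(9, 126) = 55251; 54405 is not s-gonal.
s = 10: P(10, 117) = 54405. ✓
s = 11: P(11, 110) = 54065 and P(11, 111) = 55056; 54405 is not s-gonal.
Hits: s ∈ {8, 10} → 2.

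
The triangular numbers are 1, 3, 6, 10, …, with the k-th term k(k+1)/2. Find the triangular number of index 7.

The 7th triangular number is n(n+1)/2 with n = 7.
7·8/2 = 56/2 = 28.

28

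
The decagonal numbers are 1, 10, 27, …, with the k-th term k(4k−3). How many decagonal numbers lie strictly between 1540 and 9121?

28

The n-th decagonal number is n(4n−3).
Smallest index with value > 1540: n = 21 (giving 1701).
Largest index with value < 9121: n = 48 (giving 9072).
Indices 21 through 48: 28 terms.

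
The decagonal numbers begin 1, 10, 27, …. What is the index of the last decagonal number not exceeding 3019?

Solve n(4n−3) ≤ 3019 for integer n.
n = 27 gives 2835 ≤ 3019, while n = 28 gives 3052 > 3019; so the answer is index 27.

27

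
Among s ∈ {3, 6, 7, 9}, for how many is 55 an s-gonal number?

2

s = 3: P(3, 10) = 55. ✓
s = 6: P(6, 5) = 45 and P(6, 6) = 66; 55 is not s-gonal.
s = 7: P(7, 5) = 55. ✓
s = 9: P(9, 4) = 46 and P(9, 5) = 75; 55 is not s-gonal.
Hits: s ∈ {3, 7} → 2.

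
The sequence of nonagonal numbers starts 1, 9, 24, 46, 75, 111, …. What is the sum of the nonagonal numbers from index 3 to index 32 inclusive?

Σ i(7i−5)/2 = (7Σi² − 5Σi) / 2 over i = 3..32.
Σi = 528 − 3 = 525 and Σi² = 11440 − 5 = 11435.
(7·11435 − 5·525) / 2 = 77420/2 = 38710.

38710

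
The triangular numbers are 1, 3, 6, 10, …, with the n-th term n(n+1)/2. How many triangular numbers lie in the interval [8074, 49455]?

The n-th triangular number is n(n+1)/2.
Smallest index with value ≥ 8074: n = 127 (giving 8128).
Largest index with value ≤ 49455: n = 314 (giving 49455).
Indices 127 through 314: 188 terms.

188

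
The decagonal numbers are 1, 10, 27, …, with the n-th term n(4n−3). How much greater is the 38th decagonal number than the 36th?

586

38·(4·38 − 3) = 5662 and 36·(4·36 − 3) = 5076.
Difference: 5662 − 5076 = 586.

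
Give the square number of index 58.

3364

58² = 3364.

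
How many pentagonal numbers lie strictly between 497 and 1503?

The n-th pentagonal number is n(3n−1)/2.
Smallest index with value > 497: n = 19 (giving 532).
Largest index with value < 1503: n = 31 (giving 1426).
Indices 19 through 31: 13 terms.

13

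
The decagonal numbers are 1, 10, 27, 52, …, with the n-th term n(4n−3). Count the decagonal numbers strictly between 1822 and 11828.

33

The n-th decagonal number is n(4n−3).
Smallest index with value > 1822: n = 22 (giving 1870).
Largest index with value < 11828: n = 54 (giving 11502).
Indices 22 through 54: 33 terms.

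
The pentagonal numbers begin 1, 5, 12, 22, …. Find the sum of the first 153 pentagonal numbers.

1802493

Σ i(3i−1)/2 = (3Σi² − Σi) / 2 over i = 1..153.
Σi = 11781 and Σi² = 1205589.
(3·1205589 − 1·11781) / 2 = 3604986/2 = 1802493.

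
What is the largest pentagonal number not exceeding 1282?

Solve n(3n−1)/2 ≤ 1282 for integer n.
n = 29 gives 1247 ≤ 1282, while n = 30 gives 1335 > 1282; so the answer is 1247.

1247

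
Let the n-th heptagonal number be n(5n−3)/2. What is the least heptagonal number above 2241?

Solve n(5n−3)/2 > 2241 for integer n.
The largest n with value ≤ 2241 is 30 (since 2205 ≤ 2241 < 2356), so the first above is n = 31, value 2356.

2356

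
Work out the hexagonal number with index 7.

7·(2·7 − 1) = 7·13 = 91.

91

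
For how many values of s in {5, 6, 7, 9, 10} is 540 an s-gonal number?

s = 5: P(5, 19) = 532 and P(5, 20) = 590; 540 is not s-gonal.
s = 6: P(6, 16) = 496 and P(6, 17) = 561; 540 is not s-gonal.
s = 7: P(7, 15) = 540. ✓
s = 9: P(9, 12) = 474 and P(9, 13) = 559; 540 is not s-gonal.
s = 10: P(10, 12) = 540. ✓
Hits: s ∈ {7, 10} → 2.

2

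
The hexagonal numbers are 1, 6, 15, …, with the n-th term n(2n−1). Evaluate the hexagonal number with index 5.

The 5th hexagonal number is n(2n−1) with n = 5.
5·(2·5 − 1) = 5·9 = 45.

45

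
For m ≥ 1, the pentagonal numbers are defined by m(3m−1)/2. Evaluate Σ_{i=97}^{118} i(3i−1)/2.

Σ i(3i−1)/2 = (3Σi² − Σi) / 2 over i = 97..118.
Σi = 7021 − 4656 = 2365 and Σi² = 554659 − 299536 = 255123.
(3·255123 − 1·2365) / 2 = 763004/2 = 381502.

381502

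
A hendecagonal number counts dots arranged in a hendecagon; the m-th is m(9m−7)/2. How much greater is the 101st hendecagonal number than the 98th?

101·(9·101 − 7)/2 = 45551 and 98·(9·98 − 7)/2 = 42875.
Difference: 45551 − 42875 = 2676.

2676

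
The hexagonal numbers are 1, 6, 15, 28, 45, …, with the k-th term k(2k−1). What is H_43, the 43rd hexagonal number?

The 43rd hexagonal number is n(2n−1) with n = 43.
43·(2·43 − 1) = 43·85 = 3655.

3655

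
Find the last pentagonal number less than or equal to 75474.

Solve n(3n−1)/2 ≤ 75474 for integer n.
n = 224 gives 75152 ≤ 75474, while n = 225 gives 75825 > 75474; so the answer is 75152.

75152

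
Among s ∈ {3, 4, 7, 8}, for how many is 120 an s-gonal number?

1

s = 3: P(3, 15) = 120. ✓
s = 4: P(4, 10) = 100 and P(4, 11) = 121; 120 is not s-gonal.
s = 7: P(7, 7) = 112 and P(7, 8) = 148; 120 is not s-gonal.
s = 8: P(8, 6) = 96 and P(8, 7) = 133; 120 is not s-gonal.
Hits: s ∈ {3} → 1.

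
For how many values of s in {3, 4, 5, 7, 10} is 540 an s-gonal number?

2

s = 3: P(3, 32) = 528 and P(3, 33) = 561; 540 is not s-gonal.
s = 4: P(4, 23) = 529 and P(4, 24) = 576; 540 is not s-gonal.
s = 5: P(5, 19) = 532 and P(5, 20) = 590; 540 is not s-gonal.
s = 7: P(7, 15) = 540. ✓
s = 10: P(10, 12) = 540. ✓
Hits: s ∈ {7, 10} → 2.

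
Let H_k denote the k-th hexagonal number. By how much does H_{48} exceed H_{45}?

555

48·(2·48 − 1) = 4560 and 45·(2·45 − 1) = 4005.
Difference: 4560 − 4005 = 555.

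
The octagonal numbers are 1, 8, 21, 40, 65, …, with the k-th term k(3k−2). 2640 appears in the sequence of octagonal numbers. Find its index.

Set n(3n−2) = 2640, giving 3n² − 2n − 2640 = 0.
The discriminant is 4 + 12·2640 = 31684, and √31684 = 178.
So n = (2 + 178) / 6 = 180/6 = 30.

30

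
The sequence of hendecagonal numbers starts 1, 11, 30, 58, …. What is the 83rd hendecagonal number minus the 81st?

83·(9·83 − 7)/2 = 30710 and 81·(9·81 − 7)/2 = 29241.
Difference: 30710 − 29241 = 1469.

1469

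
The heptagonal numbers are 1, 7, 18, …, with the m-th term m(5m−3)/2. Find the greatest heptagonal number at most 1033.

Solve n(5n−3)/2 ≤ 1033 for integer n.
n = 20 gives 970 ≤ 1033, while n = 21 gives 1071 > 1033; so the answer is 970.

970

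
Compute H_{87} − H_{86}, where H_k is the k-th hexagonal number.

345

Consecutive hexagonal numbers differ by 4n − 3: here 4·87 − 3 = 345.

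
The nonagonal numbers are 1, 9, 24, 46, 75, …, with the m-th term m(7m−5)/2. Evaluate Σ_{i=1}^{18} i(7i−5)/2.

Σ i(7i−5)/2 = (7Σi² − 5Σi) / 2 over i = 1..18.
Σi = 171 and Σi² = 2109.
(7·2109 − 5·171) / 2 = 13908/2 = 6954.

6954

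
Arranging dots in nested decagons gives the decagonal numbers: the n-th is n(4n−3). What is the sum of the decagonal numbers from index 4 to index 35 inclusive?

57712

Σ i(4i−3) = 4Σi² − 3Σi over i = 4..35.
Σi = 630 − 6 = 624 and Σi² = 14910 − 14 = 14896.
4·14896 − 3·624 = 57712.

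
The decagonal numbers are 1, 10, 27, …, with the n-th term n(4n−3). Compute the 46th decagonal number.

46·(4·46 − 3) = 46·181 = 8326.

8326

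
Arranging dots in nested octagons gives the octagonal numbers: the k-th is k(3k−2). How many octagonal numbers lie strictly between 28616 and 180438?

The n-th octagonal number is n(3n−2).
Smallest index with value > 28616: n = 99 (giving 29205).
Largest index with value < 180438: n = 245 (giving 179585).
Indices 99 through 245: 147 terms.

147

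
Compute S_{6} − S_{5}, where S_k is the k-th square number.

11

n² − (n−1)² = 2n − 1, so 6² − 5² = 2·6 − 1 = 11.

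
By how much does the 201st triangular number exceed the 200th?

Consecutive triangular numbers differ by n: T_{201} − T_{200} = 201.

201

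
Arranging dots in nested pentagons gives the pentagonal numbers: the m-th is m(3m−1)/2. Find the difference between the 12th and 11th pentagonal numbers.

34

Consecutive pentagonal numbers differ by 3n − 2: here 3·12 − 2 = 34.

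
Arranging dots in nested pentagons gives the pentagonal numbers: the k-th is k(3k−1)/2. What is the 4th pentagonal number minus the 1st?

21

4·(3·4 − 1)/2 = 22 and 1·(3·1 − 1)/2 = 1.
Difference: 22 − 1 = 21.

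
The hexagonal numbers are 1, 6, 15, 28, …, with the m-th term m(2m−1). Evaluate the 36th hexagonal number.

2556

The 36th hexagonal number is n(2n−1) with n = 36.
36·(2·36 − 1) = 36·71 = 2556.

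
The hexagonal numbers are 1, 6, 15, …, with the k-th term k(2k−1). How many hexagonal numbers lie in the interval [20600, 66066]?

The n-th hexagonal number is n(2n−1).
Smallest index with value ≥ 20600: n = 102 (giving 20706).
Largest index with value ≤ 66066: n = 182 (giving 66066).
Indices 102 through 182: 81 terms.

81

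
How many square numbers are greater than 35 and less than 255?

The n-th square number is n².
Smallest index with value > 35: n = 6 (giving 36).
Largest index with value < 255: n = 15 (giving 225).
Indices 6 through 15: 10 terms.

10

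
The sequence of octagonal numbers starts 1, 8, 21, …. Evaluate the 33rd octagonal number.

The 33rd octagonal number is n(3n−2) with n = 33.
33·(3·33 − 2) = 33·97 = 3201.

3201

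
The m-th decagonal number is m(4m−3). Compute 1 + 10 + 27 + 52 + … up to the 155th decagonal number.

Σ i(4i−3) = 4Σi² − 3Σi over i = 1..155.
Σi = 12090 and Σi² = 1253330.
4·1253330 − 3·12090 = 4977050.

4977050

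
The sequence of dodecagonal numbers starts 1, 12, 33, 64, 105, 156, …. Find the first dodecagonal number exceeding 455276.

Solve n(5n−4) > 455276 for integer n.
The largest n with value ≤ 455276 is 302 (since 454812 ≤ 455276 < 457833), so the first above is n = 303, value 457833.

457833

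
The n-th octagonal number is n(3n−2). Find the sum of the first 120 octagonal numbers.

Σ i(3i−2) = 3Σi² − 2Σi over i = 1..120.
Σi = 7260 and Σi² = 583220.
3·583220 − 2·7260 = 1735140.

1735140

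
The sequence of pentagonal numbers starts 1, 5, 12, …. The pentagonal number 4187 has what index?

Set n(3n−1)/2 = 4187, giving 3n² − n − 8374 = 0.
The discriminant is 1 + 24·4187 = 100489, and √100489 = 317.
So n = (1 + 317) / 6 = 318/6 = 53.
Check: 53·(3·53 − 1)/2 = 4187. ✓

53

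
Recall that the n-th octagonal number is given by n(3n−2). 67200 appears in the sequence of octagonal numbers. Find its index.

150

Set n(3n−2) = 67200, giving 3n² − 2n − 67200 = 0.
So n = (2 + 898) / 6 = 900/6 = 150.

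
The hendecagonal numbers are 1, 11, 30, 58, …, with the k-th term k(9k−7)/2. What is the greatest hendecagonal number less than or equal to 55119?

55056

Solve n(9n−7)/2 ≤ 55119 for integer n.
n = 111 gives 55056 ≤ 55119, while n = 112 gives 56056 > 55119; so the answer is 55056.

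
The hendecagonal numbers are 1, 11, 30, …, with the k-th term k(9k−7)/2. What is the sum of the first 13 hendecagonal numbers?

Σ i(9i−7)/2 = (9Σi² − 7Σi) / 2 over i = 1..13.
Σi = 91 and Σi² = 819.
(9·819 − 7·91) / 2 = 6734/2 = 3367.

3367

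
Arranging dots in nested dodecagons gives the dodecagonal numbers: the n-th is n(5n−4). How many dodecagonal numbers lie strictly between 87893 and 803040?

The n-th dodecagonal number is n(5n−4).
Smallest index with value > 87893: n = 133 (giving 87913).
Largest index with value < 803040: n = 401 (giving 802401).
Indices 133 through 401: 269 terms.

269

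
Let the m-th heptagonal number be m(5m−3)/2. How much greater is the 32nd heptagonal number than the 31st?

Consecutive heptagonal numbers differ by 5n − 4: here 5·32 − 4 = 156.

156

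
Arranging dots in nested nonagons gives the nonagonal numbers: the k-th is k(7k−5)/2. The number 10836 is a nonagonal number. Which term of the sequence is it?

56

Set n(7n−5)/2 = 10836, giving 7n² − 5n − 21672 = 0.
The discriminant is 25 + 56·10836 = 606841, and √606841 = 779.
So n = (5 + 779) / 14 = 784/14 = 56.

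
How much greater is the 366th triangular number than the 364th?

366·367/2 = 67161 and 364·365/2 = 66430.
Difference: 67161 − 66430 = 731.

731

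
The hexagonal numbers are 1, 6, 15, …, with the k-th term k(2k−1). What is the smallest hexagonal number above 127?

Solve n(2n−1) > 127 for integer n.
The largest n with value ≤ 127 is 8 (since 120 ≤ 127 < 153), so the first above is n = 9, value 153.

153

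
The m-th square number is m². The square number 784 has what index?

We need n² = 784, so n = √784 = 28.
Check: 28² = 784. ✓

28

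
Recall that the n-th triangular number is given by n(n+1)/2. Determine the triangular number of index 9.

The 9th triangular number is n(n+1)/2 with n = 9.
9·10/2 = 90/2 = 45.

45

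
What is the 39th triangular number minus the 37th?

39·40/2 = 780 and 37·38/2 = 703.
Difference: 780 − 703 = 77.

77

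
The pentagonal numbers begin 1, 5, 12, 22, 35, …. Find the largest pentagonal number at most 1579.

Solve n(3n−1)/2 ≤ 1579 for integer n.
n = 32 gives 1520 ≤ 1579, while n = 33 gives 1617 > 1579; so the answer is 1520.

1520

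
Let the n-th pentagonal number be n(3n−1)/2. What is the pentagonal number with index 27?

The 27th pentagonal number is n(3n−1)/2 with n = 27.
27·(3·27 − 1)/2 = 27·80/2 = 27·40 = 1080.

1080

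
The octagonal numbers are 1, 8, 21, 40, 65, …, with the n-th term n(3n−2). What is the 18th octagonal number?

The 18th octagonal number is n(3n−2) with n = 18.
18·(3·18 − 2) = 18·52 = 936.

936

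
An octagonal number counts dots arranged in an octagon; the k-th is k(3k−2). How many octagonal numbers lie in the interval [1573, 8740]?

The n-th octagonal number is n(3n−2).
Smallest index with value ≥ 1573: n = 24 (giving 1680).
Largest index with value ≤ 8740: n = 54 (giving 8640).
Indices 24 through 54: 31 terms.

31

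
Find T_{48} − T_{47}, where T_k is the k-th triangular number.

Consecutive triangular numbers differ by n: T_{48} − T_{47} = 48.

48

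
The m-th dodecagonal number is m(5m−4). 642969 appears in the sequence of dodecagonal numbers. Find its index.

Set n(5n−4) = 642969, giving 5n² − 4n − 642969 = 0.
The discriminant is 16 + 20·642969 = 12859396, and √12859396 = 3586.
So n = (4 + 3586) / 10 = 3590/10 = 359.

359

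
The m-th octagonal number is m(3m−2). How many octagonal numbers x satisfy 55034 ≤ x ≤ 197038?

The n-th octagonal number is n(3n−2).
Smallest index with value ≥ 55034: n = 136 (giving 55216).
Largest index with value ≤ 197038: n = 256 (giving 196096).
Indices 136 through 256: 121 terms.

121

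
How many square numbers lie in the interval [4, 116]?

9

The n-th square number is n².
Smallest index with value ≥ 4: n = 2 (giving 4).
Largest index with value ≤ 116: n = 10 (giving 100).
Indices 2 through 10: 9 terms.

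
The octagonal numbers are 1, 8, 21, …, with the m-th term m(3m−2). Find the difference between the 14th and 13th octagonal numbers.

Consecutive octagonal numbers differ by 6n − 5: here 6·14 − 5 = 79.

79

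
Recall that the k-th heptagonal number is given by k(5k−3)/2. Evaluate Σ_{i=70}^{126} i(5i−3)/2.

1398761

Σ i(5i−3)/2 = (5Σi² − 3Σi) / 2 over i = 70..126.
Σi = 8001 − 2415 = 5586 and Σi² = 674751 − 111895 = 562856.
(5·562856 − 3·5586) / 2 = 2797522/2 = 1398761.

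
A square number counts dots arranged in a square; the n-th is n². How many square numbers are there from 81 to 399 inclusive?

The n-th square number is n².
Smallest index with value ≥ 81: n = 9 (giving 81).
Largest index with value ≤ 399: n = 19 (giving 361).
Indices 9 through 19: 11 terms.

11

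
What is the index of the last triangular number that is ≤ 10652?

Solve n(n+1)/2 ≤ 10652 for integer n.
n = 145 gives 10585 ≤ 10652, while n = 146 gives 10731 > 10652; so the answer is index 145.

145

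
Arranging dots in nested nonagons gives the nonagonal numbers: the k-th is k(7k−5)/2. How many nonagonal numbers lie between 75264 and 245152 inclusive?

119

The n-th nonagonal number is n(7n−5)/2.
Smallest index with value ≥ 75264: n = 147 (giving 75264).
Largest index with value ≤ 245152: n = 265 (giving 245125).
Indices 147 through 265: 119 terms.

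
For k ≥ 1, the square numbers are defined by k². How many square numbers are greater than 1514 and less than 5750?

37

The n-th square number is n².
Smallest index with value > 1514: n = 39 (giving 1521).
Largest index with value < 5750: n = 75 (giving 5625).
Indices 39 through 75: 37 terms.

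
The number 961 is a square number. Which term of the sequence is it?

31

We need n² = 961, so n = √961 = 31.
Check: 31² = 961. ✓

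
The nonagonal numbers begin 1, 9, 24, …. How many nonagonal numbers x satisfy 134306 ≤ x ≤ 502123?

The n-th nonagonal number is n(7n−5)/2.
Smallest index with value ≥ 134306: n = 197 (giving 135339).
Largest index with value ≤ 502123: n = 379 (giving 501796).
Indices 197 through 379: 183 terms.

183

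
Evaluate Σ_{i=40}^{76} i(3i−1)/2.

191956

Σ i(3i−1)/2 = (3Σi² − Σi) / 2 over i = 40..76.
Σi = 2926 − 780 = 2146 and Σi² = 149226 − 20540 = 128686.
(3·128686 − 1·2146) / 2 = 383912/2 = 191956.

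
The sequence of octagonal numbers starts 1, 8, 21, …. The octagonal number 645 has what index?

15

Set n(3n−2) = 645, giving 3n² − 2n − 645 = 0.
The discriminant is 4 + 12·645 = 7744, and √7744 = 88.
So n = (2 + 88) / 6 = 90/6 = 15.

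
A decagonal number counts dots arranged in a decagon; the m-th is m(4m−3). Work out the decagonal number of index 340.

461380

The 340th decagonal number is n(4n−3) with n = 340.
340·(4·340 − 3) = 340·1357 = 461380.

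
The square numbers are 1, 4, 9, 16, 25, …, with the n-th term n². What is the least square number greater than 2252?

2304

Solve n² > 2252 for integer n.
The largest n with value ≤ 2252 is 47 (since 2209 ≤ 2252 < 2304), so the first above is n = 48, value 2304.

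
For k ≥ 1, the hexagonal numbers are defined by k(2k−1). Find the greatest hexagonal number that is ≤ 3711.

Solve n(2n−1) ≤ 3711 for integer n.
n = 43 gives 3655 ≤ 3711, while n = 44 gives 3828 > 3711; so the answer is 3655.

3655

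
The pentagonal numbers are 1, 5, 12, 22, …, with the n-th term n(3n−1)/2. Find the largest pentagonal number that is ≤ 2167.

2147

Solve n(3n−1)/2 ≤ 2167 for integer n.
n = 38 gives 2147 ≤ 2167, while n = 39 gives 2262 > 2167; so the answer is 2147.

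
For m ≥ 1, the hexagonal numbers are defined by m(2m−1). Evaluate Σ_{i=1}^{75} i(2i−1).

284050

Σ i(2i−1) = 2Σi² − Σi over i = 1..75.
Σi = 2850 and Σi² = 143450.
2·143450 − 1·2850 = 284050.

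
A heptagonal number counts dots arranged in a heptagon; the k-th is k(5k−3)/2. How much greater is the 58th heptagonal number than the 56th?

58·(5·58 − 3)/2 = 8323 and 56·(5·56 − 3)/2 = 7756.
Difference: 8323 − 7756 = 567.

567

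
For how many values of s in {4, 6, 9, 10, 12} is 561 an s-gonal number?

s = 4: P(4, 23) = 529 and P(4, 24) = 576; 561 is not s-gonal.
s = 6: P(6, 17) = 561. ✓
s = 9: P(9, 13) = 559 and P(9, 14) = 651; 561 is not s-gonal.
s = 10: P(10, 12) = 540 and P(10, 13) = 637; 561 is not s-gonal.
s = 12: P(12, 11) = 561. ✓
Hits: s ∈ {6, 12} → 2.

2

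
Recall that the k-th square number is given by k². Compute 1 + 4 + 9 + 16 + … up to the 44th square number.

29370

Σ_{i=1}^{44} i² = 44·45·89/6 = 29370.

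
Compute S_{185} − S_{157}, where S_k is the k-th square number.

185² = 34225 and 157² = 24649.
Difference: 34225 − 24649 = 9576.

9576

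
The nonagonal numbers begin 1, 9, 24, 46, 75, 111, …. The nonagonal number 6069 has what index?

Set n(7n−5)/2 = 6069, giving 7n² − 5n − 12138 = 0.
So n = (5 + 583) / 14 = 588/14 = 42.
Check: 42·(7·42 − 5)/2 = 6069. ✓

42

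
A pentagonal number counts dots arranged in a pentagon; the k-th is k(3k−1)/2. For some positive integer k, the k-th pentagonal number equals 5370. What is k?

Set n(3n−1)/2 = 5370, giving 3n² − n − 10740 = 0.
So n = (1 + 359) / 6 = 360/6 = 60.
Check: 60·(3·60 − 1)/2 = 5370. ✓

60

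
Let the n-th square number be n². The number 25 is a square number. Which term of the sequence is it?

We need n² = 25, so n = √25 = 5.

5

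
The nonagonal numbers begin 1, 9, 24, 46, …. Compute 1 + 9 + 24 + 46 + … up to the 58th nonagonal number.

229274

Σ i(7i−5)/2 = (7Σi² − 5Σi) / 2 over i = 1..58.
Σi = 1711 and Σi² = 66729.
(7·66729 − 5·1711) / 2 = 458548/2 = 229274.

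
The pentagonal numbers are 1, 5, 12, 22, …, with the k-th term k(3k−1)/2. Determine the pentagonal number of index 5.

35

The 5th pentagonal number is n(3n−1)/2 with n = 5.
5·(3·5 − 1)/2 = 5·14/2 = 5·7 = 35.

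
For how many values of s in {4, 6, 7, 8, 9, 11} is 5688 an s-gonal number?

1

s = 4: P(4, 75) = 5625 and P(4, 76) = 5776; 5688 is not s-gonal.
s = 6: P(6, 53) = 5565 and P(6, 54) = 5778; 5688 is not s-gonal.
s = 7: P(7, 48) = 5688. ✓
s = 8: P(8, 43) = 5461 and P(8, 44) = 5720; 5688 is not s-gonal.
s = 9: P(9, 40) = 5500 and P(9, 41) = 5781; 5688 is not s-gonal.
s = 11: P(11, 35) = 5390 and P(11, 36) = 5706; 5688 is not s-gonal.
Hits: s ∈ {7} → 1.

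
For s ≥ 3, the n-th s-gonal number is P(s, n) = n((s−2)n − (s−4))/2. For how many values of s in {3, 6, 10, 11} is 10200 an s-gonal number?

s = 3: P(3, 142) = 10153 and P(3, 143) = 10296; 10200 is not s-gonal.
s = 6: P(6, 71) = 10011 and P(6, 72) = 10296; 10200 is not s-gonal.
s = 10: P(10, 50) = 9850 and P(10, 51) = 10251; 10200 is not s-gonal.
s = 11: P(11, 48) = 10200. ✓
Hits: s ∈ {11} → 1.

1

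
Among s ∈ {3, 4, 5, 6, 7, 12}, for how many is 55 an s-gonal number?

s = 3: P(3, 10) = 55. ✓
s = 4: P(4, 7) = 49 and P(4, 8) = 64; 55 is not s-gonal.
s = 5: P(5, 6) = 51 and P(5, 7) = 70; 55 is not s-gonal.
s = 6: P(6, 5) = 45 and P(6, 6) = 66; 55 is not s-gonal.
s = 7: P(7, 5) = 55. ✓
s = 12: P(12, 3) = 33 and P(12, 4) = 64; 55 is not s-gonal.
Hits: s ∈ {3, 7} → 2.

2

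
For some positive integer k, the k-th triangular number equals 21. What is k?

6

Set n(n+1)/2 = 21, giving n² + n − 42 = 0.
So n = (-1 + 13) / 2 = 12/2 = 6.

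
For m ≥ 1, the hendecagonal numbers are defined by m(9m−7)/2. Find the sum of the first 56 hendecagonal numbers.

264936

Σ i(9i−7)/2 = (9Σi² − 7Σi) / 2 over i = 1..56.
Σi = 1596 and Σi² = 60116.
(9·60116 − 7·1596) / 2 = 529872/2 = 264936.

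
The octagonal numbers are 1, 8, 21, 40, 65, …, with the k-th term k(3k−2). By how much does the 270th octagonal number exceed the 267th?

270·(3·270 − 2) = 218160 and 267·(3·267 − 2) = 213333.
Difference: 218160 − 213333 = 4827.

4827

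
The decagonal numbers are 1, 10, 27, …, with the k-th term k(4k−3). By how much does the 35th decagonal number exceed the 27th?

1960

35·(4·35 − 3) = 4795 and 27·(4·27 − 3) = 2835.
Difference: 4795 − 2835 = 1960.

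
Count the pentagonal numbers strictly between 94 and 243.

The n-th pentagonal number is n(3n−1)/2.
Smallest index with value > 94: n = 9 (giving 117).
Largest index with value < 243: n = 12 (giving 210).
Indices 9 through 12: 4 terms.

4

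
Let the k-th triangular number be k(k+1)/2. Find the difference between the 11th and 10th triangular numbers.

11

Consecutive triangular numbers differ by n: T_{11} − T_{10} = 11.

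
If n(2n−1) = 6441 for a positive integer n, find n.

Set n(2n−1) = 6441, giving 2n² − n − 6441 = 0.
The discriminant is 1 + 8·6441 = 51529, and √51529 = 227.
So n = (1 + 227) / 4 = 228/4 = 57.

57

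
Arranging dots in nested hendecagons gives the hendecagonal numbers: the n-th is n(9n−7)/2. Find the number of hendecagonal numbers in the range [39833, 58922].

The n-th hendecagonal number is n(9n−7)/2.
Smallest index with value ≥ 39833: n = 95 (giving 40280).
Largest index with value ≤ 58922: n = 114 (giving 58083).
Indices 95 through 114: 20 terms.

20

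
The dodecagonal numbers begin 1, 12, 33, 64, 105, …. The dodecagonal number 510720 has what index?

Set n(5n−4) = 510720, giving 5n² − 4n − 510720 = 0.
The discriminant is 16 + 20·510720 = 10214416, and √10214416 = 3196.
So n = (4 + 3196) / 10 = 3200/10 = 320.
Check: 320·(5·320 − 4) = 510720. ✓

320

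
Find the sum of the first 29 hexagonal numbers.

16675

Σ i(2i−1) = 2Σi² − Σi over i = 1..29.
Σi = 435 and Σi² = 8555.
2·8555 − 1·435 = 16675.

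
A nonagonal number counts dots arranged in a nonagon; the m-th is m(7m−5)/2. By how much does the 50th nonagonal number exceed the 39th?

3399

50·(7·50 − 5)/2 = 8625 and 39·(7·39 − 5)/2 = 5226.
Difference: 8625 − 5226 = 3399.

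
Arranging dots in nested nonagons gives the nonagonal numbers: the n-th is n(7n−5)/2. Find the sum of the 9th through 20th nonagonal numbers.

Σ i(7i−5)/2 = (7Σi² − 5Σi) / 2 over i = 9..20.
Σi = 210 − 36 = 174 and Σi² = 2870 − 204 = 2666.
(7·2666 − 5·174) / 2 = 17792/2 = 8896.

8896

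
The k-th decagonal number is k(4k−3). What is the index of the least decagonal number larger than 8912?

48

Solve n(4n−3) > 8912 for integer n.
The largest n with value ≤ 8912 is 47 (since 8695 ≤ 8912 < 9072), so the first above is n = 48, value 9072.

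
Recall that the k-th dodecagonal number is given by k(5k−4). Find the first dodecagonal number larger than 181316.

181641

Solve n(5n−4) > 181316 for integer n.
The largest n with value ≤ 181316 is 190 (since 179740 ≤ 181316 < 181641), so the first above is n = 191, value 181641.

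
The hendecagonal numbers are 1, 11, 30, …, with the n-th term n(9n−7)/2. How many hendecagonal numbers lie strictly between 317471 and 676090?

The n-th hendecagonal number is n(9n−7)/2.
Smallest index with value > 317471: n = 267 (giving 319866).
Largest index with value < 676090: n = 387 (giving 672606).
Indices 267 through 387: 121 terms.

121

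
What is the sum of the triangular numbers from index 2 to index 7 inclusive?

Σ i(i+1)/2 = (Σi² + Σi) / 2 over i = 2..7.
Σi = 28 − 1 = 27 and Σi² = 140 − 1 = 139.
(1·139 + 1·27) / 2 = 166/2 = 83.

83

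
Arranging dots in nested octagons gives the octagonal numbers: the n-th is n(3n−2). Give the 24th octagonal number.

The 24th octagonal number is n(3n−2) with n = 24.
24·(3·24 − 2) = 24·70 = 1680.

1680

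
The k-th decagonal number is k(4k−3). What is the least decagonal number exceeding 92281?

93177

Solve n(4n−3) > 92281 for integer n.
The largest n with value ≤ 92281 is 152 (since 91960 ≤ 92281 < 93177), so the first above is n = 153, value 93177.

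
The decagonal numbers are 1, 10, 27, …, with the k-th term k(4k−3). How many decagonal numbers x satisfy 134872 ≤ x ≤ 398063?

The n-th decagonal number is n(4n−3).
Smallest index with value ≥ 134872: n = 184 (giving 134872).
Largest index with value ≤ 398063: n = 315 (giving 395955).
Indices 184 through 315: 132 terms.

132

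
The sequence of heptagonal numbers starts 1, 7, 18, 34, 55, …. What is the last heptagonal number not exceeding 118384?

Solve n(5n−3)/2 ≤ 118384 for integer n.
n = 217 gives 117397 ≤ 118384, while n = 218 gives 118483 > 118384; so the answer is 117397.

117397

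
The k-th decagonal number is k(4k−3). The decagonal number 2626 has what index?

Set n(4n−3) = 2626, giving 4n² − 3n − 2626 = 0.
The discriminant is 9 + 16·2626 = 42025, and √42025 = 205.
So n = (3 + 205) / 8 = 208/8 = 26.

26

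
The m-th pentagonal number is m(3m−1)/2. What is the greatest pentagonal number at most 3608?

3577

Solve n(3n−1)/2 ≤ 3608 for integer n.
n = 49 gives 3577 ≤ 3608, while n = 50 gives 3725 > 3608; so the answer is 3577.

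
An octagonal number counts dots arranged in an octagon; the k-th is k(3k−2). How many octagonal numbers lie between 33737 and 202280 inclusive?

The n-th octagonal number is n(3n−2).
Smallest index with value ≥ 33737: n = 107 (giving 34133).
Largest index with value ≤ 202280: n = 260 (giving 202280).
Indices 107 through 260: 154 terms.

154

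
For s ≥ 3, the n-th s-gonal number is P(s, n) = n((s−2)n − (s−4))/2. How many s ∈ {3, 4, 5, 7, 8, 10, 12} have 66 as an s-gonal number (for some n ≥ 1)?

s = 3: P(3, 11) = 66. ✓
s = 4: P(4, 8) = 64 and P(4, 9) = 81; 66 is not s-gonal.
s = 5: P(5, 6) = 51 and P(5, 7) = 70; 66 is not s-gonal.
s = 7: P(7, 5) = 55 and P(7, 6) = 81; 66 is not s-gonal.
s = 8: P(8, 5) = 65 and P(8, 6) = 96; 66 is not s-gonal.
s = 10: P(10, 4) = 52 and P(10, 5) = 85; 66 is not s-gonal.
s = 12: P(12, 4) = 64 and P(12, 5) = 105; 66 is not s-gonal.
Hits: s ∈ {3} → 1.

1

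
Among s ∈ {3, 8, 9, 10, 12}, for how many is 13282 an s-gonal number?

s = 3: P(3, 162) = 13203 and P(3, 163) = 13366; 13282 is not s-gonal.
s = 8: P(8, 66) = 12936 and P(8, 67) = 13333; 13282 is not s-gonal.
s = 9: P(9, 61) = 12871 and P(9, 62) = 13299; 13282 is not s-gonal.
s = 10: P(10, 58) = 13282. ✓
s = 12: P(12, 51) = 12801 and P(12, 52) = 13312; 13282 is not s-gonal.
Hits: s ∈ {10} → 1.

1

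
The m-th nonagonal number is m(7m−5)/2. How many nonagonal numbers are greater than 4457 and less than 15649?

31

The n-th nonagonal number is n(7n−5)/2.
Smallest index with value > 4457: n = 37 (giving 4699).
Largest index with value < 15649: n = 67 (giving 15544).
Indices 37 through 67: 31 terms.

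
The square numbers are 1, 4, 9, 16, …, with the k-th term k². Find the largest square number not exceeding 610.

576

Solve n² ≤ 610 for integer n.
n = 24 gives 576 ≤ 610, while n = 25 gives 625 > 610; so the answer is 576.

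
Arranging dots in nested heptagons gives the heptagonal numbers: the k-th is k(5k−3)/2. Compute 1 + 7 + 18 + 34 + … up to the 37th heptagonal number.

Σ i(5i−3)/2 = (5Σi² − 3Σi) / 2 over i = 1..37.
Σi = 703 and Σi² = 17575.
(5·17575 − 3·703) / 2 = 85766/2 = 42883.

42883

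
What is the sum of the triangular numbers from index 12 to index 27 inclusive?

3368

Σ i(i+1)/2 = (Σi² + Σi) / 2 over i = 12..27.
Σi = 378 − 66 = 312 and Σi² = 6930 − 506 = 6424.
(1·6424 + 1·312) / 2 = 6736/2 = 3368.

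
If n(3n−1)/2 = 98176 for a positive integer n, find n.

256

Set n(3n−1)/2 = 98176, giving 3n² − n − 196352 = 0.
The discriminant is 1 + 24·98176 = 2356225, and √2356225 = 1535.
So n = (1 + 1535) / 6 = 1536/6 = 256.
Check: 256·(3·256 − 1)/2 = 98176. ✓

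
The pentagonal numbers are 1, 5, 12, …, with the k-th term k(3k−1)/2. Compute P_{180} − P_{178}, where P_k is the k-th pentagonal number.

180·(3·180 − 1)/2 = 48510 and 178·(3·178 − 1)/2 = 47437.
Difference: 48510 − 47437 = 1073.

1073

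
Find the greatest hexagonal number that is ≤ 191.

190

Solve n(2n−1) ≤ 191 for integer n.
n = 10 gives 190 ≤ 191, while n = 11 gives 231 > 191; so the answer is 190.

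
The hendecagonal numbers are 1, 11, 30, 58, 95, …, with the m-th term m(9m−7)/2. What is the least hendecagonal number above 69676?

69875

Solve n(9n−7)/2 > 69676 for integer n.
The largest n with value ≤ 69676 is 124 (since 68758 ≤ 69676 < 69875), so the first above is n = 125, value 69875.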